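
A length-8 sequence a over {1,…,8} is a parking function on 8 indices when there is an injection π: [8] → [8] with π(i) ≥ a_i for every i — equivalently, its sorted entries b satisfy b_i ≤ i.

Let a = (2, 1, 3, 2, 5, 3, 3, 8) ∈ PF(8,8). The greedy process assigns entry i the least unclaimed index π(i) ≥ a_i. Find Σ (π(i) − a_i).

9

Σπ = 36 ({1..8} each once); Σa = 2+1+3+2+5+3+3+8 = 27; disp = 36−27 = 9.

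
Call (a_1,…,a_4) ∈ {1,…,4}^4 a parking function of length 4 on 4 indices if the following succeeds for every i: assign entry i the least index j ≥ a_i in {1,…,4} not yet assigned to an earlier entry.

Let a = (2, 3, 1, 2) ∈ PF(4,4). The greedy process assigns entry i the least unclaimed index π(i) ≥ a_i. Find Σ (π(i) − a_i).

Σπ = 10 ({1..4} each once); Σa = 2+3+1+2 = 8; disp = 10−8 = 2.

2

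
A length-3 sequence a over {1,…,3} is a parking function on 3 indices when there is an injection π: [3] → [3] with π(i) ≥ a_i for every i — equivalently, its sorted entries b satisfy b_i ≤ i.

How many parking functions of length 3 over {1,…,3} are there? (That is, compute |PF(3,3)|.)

#PF = (4−3)·4^(3−1) = 1·16 = 16
E.g. (1,1,1) → sorted (1,1,1): b_i ≤ i ∀i, a PF.

16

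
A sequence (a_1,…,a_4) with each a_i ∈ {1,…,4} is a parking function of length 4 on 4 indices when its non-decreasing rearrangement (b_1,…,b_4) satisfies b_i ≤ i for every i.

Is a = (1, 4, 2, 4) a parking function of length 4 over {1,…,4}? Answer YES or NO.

Rearranged: b = (1, 2, 4, 4).
  b_1=1 ≤ 1
  b_2=2 ≤ 2
  b_3=4 > 3
  fails at i=3 ⇒ NO

NO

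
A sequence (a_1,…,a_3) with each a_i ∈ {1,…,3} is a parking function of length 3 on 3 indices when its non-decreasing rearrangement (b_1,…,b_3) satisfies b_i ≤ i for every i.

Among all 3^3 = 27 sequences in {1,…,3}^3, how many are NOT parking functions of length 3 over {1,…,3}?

Count = (3+1−3)·(3+1)^{3−1} = 1·16 = 16 (Konheim–Weiss)
One tuple (1,3,3) → sorted (1,3,3): b_2=3>2, not a PF.
So 27 − 16 = 11 fail.

11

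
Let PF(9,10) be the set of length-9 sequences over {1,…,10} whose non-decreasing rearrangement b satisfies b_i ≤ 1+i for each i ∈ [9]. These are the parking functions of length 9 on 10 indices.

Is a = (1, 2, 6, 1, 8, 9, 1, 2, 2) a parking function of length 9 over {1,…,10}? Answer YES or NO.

YES

Rearranged: b = (1, 1, 1, 2, 2, 2, 6, 8, 9).
  b_1=1 ≤ 2
  b_2=1 ≤ 3
  b_3=1 ≤ 4
  b_4=2 ≤ 5
  b_5=2 ≤ 6
  b_6=2 ≤ 7
  b_7=6 ≤ 8
  b_8=8 ≤ 9
  b_9=9 ≤ 10
All bounds hold ⇒ YES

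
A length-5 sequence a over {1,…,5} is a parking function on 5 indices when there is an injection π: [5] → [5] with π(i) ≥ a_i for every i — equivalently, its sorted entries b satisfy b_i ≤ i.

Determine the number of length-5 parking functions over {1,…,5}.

1296

|PF| = (5+1−5)·(5+1)^{5−1} = 1 · 1296 = 1296 [KW]
E.g. (2,1,4,2,5) → sorted (1,2,2,4,5): b_i ≤ i ∀i, a PF.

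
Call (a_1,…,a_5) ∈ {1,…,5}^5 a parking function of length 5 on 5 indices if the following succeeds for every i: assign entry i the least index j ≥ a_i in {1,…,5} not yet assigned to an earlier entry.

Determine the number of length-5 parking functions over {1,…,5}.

1296

#PF = 1·6^4 = 1·1296 = 1296 (Konheim–Weiss)
E.g. (1,2,4,3,1) → sorted (1,1,2,3,4): b_i ≤ i ∀i, a PF.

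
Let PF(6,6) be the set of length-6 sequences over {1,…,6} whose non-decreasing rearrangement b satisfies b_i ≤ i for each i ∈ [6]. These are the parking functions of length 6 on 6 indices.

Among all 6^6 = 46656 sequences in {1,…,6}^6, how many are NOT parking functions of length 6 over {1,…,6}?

#PF = (6+1−6)·(6+1)^{6−1} = 1 · 16807 = 16807 (Pollak)
Check (3,1,6,6,6,5) → sorted (1,3,5,6,6,6): b_2=3>2, not a PF.
Total 46656; non-PF = 46656−16807 = 29849

29849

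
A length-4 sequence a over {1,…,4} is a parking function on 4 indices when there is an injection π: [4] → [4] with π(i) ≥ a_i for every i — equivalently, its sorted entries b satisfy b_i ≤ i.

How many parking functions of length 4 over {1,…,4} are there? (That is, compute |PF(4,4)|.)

#PF = (4−4+1)·(4+1)^(4−1) = 1 · 125 = 125 (Konheim–Weiss)
Example (1,4,2,1) → sorted (1,1,2,4): b_i ≤ i ∀i, a PF.

125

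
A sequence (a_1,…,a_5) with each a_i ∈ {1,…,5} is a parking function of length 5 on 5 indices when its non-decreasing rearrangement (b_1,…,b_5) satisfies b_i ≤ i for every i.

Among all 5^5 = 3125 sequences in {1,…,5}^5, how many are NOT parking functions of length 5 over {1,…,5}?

1829

|PF(5,5)| = (5+1−5)·(5+1)^{5−1} = 1×1296 = 1296 (Pollak)
One tuple (5,3,1,5,3) → sorted (1,3,3,5,5): b_2=3>2, not a PF.
5^5 − 1296 = 3125 − 1296 = 1829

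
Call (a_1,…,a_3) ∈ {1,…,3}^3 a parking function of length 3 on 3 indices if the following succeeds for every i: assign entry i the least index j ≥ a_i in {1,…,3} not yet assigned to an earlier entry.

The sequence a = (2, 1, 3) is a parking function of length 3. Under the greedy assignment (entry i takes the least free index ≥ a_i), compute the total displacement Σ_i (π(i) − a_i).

Σπ(i) = 1+…+3 = 6; Σa = 2+1+3 = 6; disp = 6−6 = 0.

0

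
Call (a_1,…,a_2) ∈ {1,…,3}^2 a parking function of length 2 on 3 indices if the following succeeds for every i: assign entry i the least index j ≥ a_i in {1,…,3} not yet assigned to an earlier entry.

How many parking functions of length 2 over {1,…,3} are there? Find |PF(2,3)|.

8

|PF(2,3)| = (3+1−2)·(3+1)^{2−1} = 2×4 = 8 (Konheim–Weiss)
Check (1,2) → sorted (1,2): b_i ≤ 1+i ∀i, a PF.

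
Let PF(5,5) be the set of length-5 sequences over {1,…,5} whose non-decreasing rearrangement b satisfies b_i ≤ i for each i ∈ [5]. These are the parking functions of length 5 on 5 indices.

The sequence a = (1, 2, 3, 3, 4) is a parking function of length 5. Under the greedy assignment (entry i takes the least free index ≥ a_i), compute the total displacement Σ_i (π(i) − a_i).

Σπ(i) = 1+…+5 = 15; Σa = 1+2+3+3+4 = 13; disp = 15−13 = 2.

2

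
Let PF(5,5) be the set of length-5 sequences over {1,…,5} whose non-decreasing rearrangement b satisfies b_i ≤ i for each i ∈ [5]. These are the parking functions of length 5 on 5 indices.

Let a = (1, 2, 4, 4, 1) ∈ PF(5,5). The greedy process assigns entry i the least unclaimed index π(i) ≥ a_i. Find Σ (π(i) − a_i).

Σπ = 5·6/2 = 15 (π permutes [5]); Σa = 1+2+4+4+1 = 12; disp = 15−12 = 3.

3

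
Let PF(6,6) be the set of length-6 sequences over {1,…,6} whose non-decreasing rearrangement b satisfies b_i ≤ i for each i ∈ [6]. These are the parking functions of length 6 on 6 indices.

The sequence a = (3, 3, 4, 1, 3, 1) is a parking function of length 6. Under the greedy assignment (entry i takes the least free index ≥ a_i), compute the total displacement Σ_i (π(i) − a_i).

6

Σπ(i) = 1+…+6 = 21; Σa = 3+3+4+1+3+1 = 15; disp = 21−15 = 6.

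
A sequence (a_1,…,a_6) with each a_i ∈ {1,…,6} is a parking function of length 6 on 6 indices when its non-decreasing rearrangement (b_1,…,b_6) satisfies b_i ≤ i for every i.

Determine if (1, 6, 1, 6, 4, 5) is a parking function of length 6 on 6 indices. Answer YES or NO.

Order a: b = (1, 1, 4, 5, 6, 6).
  b_1=1 ≤ 1
  b_2=1 ≤ 2
  b_3=4 > 3
  fails at i=3 ⇒ NO

NO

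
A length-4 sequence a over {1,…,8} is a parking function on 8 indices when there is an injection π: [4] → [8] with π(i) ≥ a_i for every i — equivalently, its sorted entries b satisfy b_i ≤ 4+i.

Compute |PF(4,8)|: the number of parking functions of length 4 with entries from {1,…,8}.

3645

|PF(4,8)| = (8+1−4)·(8+1)^{4−1} = 5×729 = 3645
Example (4,2,8,2) → sorted (2,2,4,8): b_i ≤ 4+i ∀i, a PF.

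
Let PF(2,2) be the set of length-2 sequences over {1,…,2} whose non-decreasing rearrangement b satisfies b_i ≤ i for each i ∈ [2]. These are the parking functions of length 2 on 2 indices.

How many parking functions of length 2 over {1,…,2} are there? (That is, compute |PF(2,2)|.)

|PF(2,2)| = (3−2)·3^(2−1) = 1×3 = 3
Example (2,1) → sorted (1,2): b_i ≤ i ∀i, a PF.

3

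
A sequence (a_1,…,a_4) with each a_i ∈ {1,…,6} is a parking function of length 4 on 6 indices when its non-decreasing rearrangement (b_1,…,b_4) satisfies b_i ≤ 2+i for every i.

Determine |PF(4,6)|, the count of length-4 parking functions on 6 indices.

1029

Count = (6+1−4)·(6+1)^{4−1} = 3 · 343 = 1029
One tuple (2,1,4,6) → sorted (1,2,4,6): b_i ≤ 2+i ∀i, a PF.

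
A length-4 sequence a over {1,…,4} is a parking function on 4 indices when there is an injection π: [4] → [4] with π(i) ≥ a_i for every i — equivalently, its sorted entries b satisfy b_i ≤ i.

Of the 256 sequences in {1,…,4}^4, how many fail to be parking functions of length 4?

|PF| = (4+1−4)·(4+1)^{4−1} = 1·125 = 125 (Konheim–Weiss)
E.g. (4,4,4,1) → sorted (1,4,4,4): b_2=4>2, not a PF.
So 256 − 125 = 131 fail.

131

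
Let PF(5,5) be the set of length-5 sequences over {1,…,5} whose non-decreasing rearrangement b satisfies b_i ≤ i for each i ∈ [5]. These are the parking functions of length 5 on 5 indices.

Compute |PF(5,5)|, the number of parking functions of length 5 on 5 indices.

|PF(5,5)| = (6−5)·6^(5−1) = 1 · 1296 = 1296 (Pollak)
Example (1,4,3,1,2) → sorted (1,1,2,3,4): b_i ≤ i ∀i, a PF.

1296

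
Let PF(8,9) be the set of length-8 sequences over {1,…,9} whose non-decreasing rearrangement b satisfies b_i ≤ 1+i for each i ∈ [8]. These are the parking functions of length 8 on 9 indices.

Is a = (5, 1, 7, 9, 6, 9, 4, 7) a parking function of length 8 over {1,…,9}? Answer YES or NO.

Sorted: b = (1, 4, 5, 6, 7, 7, 9, 9).
  b_1=1 ≤ 2
  b_2=4 > 3
  fails at i=2 ⇒ NO

NO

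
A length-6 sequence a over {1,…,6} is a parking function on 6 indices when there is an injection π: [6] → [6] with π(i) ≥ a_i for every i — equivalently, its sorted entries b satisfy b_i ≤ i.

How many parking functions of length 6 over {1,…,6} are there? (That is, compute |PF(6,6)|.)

#PF = 1·7^5 = 1×16807 = 16807
Check (1,3,4,1,1,5) → sorted (1,1,1,3,4,5): b_i ≤ i ∀i, a PF.

16807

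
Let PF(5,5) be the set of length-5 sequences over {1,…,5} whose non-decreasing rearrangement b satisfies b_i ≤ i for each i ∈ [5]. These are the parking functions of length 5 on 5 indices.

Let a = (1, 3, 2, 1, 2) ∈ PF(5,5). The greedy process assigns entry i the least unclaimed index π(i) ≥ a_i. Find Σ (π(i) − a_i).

6

Σπ(i) = 1+…+5 = 15; Σa = 1+3+2+1+2 = 9; disp = 15−9 = 6.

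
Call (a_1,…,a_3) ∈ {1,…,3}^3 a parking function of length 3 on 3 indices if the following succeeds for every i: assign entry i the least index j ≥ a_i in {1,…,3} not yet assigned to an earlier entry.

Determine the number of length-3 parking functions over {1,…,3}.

|PF| = 1·4^2 = 1 · 16 = 16 [KW]
Check (1,1,3) → sorted (1,1,3): b_i ≤ i ∀i, a PF.

16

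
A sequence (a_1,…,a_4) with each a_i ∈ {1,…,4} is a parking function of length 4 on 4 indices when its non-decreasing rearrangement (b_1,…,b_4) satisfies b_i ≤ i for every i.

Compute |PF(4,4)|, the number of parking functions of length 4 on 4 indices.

125

|PF(4,4)| = (4+1−4)·(4+1)^{4−1} = 1×125 = 125 (Pollak)
E.g. (2,1,2,3) → sorted (1,2,2,3): b_i ≤ i ∀i, a PF.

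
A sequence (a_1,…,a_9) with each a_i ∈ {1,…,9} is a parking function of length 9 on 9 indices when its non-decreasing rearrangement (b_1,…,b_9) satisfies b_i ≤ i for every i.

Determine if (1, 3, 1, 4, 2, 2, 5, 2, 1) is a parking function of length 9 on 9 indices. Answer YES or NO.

Rearranged: b = (1, 1, 1, 2, 2, 2, 3, 4, 5).
  b_1=1 ≤ 1
  b_2=1 ≤ 2
  b_3=1 ≤ 3
  b_4=2 ≤ 4
  b_5=2 ≤ 5
  b_6=2 ≤ 6
  b_7=3 ≤ 7
  b_8=4 ≤ 8
  b_9=5 ≤ 9
All bounds hold ⇒ YES

YES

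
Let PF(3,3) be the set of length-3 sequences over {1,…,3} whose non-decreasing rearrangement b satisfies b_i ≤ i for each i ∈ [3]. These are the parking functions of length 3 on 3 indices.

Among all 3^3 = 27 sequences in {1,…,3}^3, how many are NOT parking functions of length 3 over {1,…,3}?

11

|PF(3,3)| = 1·4^2 = 1 · 16 = 16 (Pollak)
Example (3,1,3) → sorted (1,3,3): b_2=3>2, not a PF.
So 27 − 16 = 11 fail.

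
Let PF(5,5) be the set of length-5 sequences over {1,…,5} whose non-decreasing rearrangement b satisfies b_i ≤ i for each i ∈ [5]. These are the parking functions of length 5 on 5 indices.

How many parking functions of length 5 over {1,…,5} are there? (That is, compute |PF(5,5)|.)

#PF = (5+1−5)·(5+1)^{5−1} = 1 · 1296 = 1296
Check (1,4,2,5,2) → sorted (1,2,2,4,5): b_i ≤ i ∀i, a PF.

1296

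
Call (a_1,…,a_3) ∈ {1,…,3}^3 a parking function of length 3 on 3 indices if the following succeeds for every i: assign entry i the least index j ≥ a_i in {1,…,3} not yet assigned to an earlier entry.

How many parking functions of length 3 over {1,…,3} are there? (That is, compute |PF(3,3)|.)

16

Count = (3+1−3)·(3+1)^{3−1} = 1×16 = 16
E.g. (2,1,2) → sorted (1,2,2): b_i ≤ i ∀i, a PF.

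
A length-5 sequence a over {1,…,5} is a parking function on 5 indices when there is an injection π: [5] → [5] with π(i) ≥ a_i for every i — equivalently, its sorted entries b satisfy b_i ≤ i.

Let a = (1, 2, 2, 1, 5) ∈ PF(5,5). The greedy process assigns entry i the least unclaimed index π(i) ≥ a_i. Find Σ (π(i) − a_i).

Σπ = 5·6/2 = 15 (π permutes [5]); Σa = 1+2+2+1+5 = 11; disp = 15−11 = 4.

4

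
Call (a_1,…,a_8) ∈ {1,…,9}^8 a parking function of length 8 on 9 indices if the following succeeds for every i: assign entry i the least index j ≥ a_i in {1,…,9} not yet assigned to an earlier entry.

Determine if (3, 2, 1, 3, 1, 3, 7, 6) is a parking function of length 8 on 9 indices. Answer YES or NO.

Sorted: b = (1, 1, 2, 3, 3, 3, 6, 7).
  b_1=1 ≤ 2
  b_2=1 ≤ 3
  b_3=2 ≤ 4
  b_4=3 ≤ 5
  b_5=3 ≤ 6
  b_6=3 ≤ 7
  b_7=6 ≤ 8
  b_8=7 ≤ 9
All bounds hold ⇒ YES

YES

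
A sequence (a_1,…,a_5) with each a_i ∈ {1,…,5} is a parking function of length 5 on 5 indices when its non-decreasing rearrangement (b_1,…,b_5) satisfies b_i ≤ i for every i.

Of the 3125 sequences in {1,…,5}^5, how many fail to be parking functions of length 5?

1829

|PF| = (5−5+1)·(5+1)^(5−1) = 1 · 1296 = 1296 (Konheim–Weiss)
Check (2,5,3,4,5) → sorted (2,3,4,5,5): b_1=2>1, not a PF.
Total 3125; non-PF = 3125−1296 = 1829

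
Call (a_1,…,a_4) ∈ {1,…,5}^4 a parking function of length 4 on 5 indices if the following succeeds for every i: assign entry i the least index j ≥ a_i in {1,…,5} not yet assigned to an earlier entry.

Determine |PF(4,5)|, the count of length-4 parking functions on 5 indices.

|PF(4,5)| = (6−4)·6^(4−1) = 2·216 = 432
Example (4,1,3,2) → sorted (1,2,3,4): b_i ≤ 1+i ∀i, a PF.

432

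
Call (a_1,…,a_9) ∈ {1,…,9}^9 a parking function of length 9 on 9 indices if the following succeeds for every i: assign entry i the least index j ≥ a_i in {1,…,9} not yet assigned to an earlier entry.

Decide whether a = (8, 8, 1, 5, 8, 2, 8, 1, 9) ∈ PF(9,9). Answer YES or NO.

Rearranged: b = (1, 1, 2, 5, 8, 8, 8, 8, 9).
  b_1=1 ≤ 1
  b_2=1 ≤ 2
  b_3=2 ≤ 3
  b_4=5 > 4
  fails at i=4 ⇒ NO

NO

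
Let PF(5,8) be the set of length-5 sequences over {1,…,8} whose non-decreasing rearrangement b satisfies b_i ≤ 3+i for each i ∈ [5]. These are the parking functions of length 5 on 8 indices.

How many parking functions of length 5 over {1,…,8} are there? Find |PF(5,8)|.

26244

Count = (8+1−5)·(8+1)^{5−1} = 4·6561 = 26244
Check (5,5,8,6,4) → sorted (4,5,5,6,8): b_i ≤ 3+i ∀i, a PF.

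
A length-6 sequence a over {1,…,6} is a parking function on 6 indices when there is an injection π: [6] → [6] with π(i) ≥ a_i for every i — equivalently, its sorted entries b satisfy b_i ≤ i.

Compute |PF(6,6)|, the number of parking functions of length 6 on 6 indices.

16807

|PF(6,6)| = (6+1−6)·(6+1)^{6−1} = 1·16807 = 16807
Check (5,4,1,2,1,3) → sorted (1,1,2,3,4,5): b_i ≤ i ∀i, a PF.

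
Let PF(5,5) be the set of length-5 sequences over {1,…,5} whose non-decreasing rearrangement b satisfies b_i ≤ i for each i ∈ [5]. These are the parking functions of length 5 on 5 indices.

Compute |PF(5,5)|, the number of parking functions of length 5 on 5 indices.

|PF(5,5)| = 1·6^4 = 1 · 1296 = 1296
Check (1,4,4,2,2) → sorted (1,2,2,4,4): b_i ≤ i ∀i, a PF.

1296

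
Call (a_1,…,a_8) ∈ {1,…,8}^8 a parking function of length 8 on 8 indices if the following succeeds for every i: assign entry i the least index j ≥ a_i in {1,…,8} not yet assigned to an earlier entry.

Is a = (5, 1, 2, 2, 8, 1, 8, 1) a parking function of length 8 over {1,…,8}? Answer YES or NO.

NO

Rearranged: b = (1, 1, 1, 2, 2, 5, 8, 8).
  b_1=1 ≤ 1
  b_2=1 ≤ 2
  b_3=1 ≤ 3
  b_4=2 ≤ 4
  b_5=2 ≤ 5
  b_6=5 ≤ 6
  b_7=8 > 7
  fails at i=7 ⇒ NO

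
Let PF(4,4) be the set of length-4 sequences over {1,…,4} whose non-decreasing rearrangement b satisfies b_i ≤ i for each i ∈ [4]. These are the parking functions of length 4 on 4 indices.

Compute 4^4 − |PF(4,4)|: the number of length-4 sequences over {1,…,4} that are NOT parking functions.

|PF(4,4)| = 1·5^3 = 1 · 125 = 125 (Konheim–Weiss)
One tuple (1,3,4,4) → sorted (1,3,4,4): b_2=3>2, not a PF.
4^4 − 125 = 256 − 125 = 131

131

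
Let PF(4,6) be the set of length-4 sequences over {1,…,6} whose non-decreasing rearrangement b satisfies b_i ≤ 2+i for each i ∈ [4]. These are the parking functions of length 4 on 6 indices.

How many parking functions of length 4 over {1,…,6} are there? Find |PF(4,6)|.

1029

Count = (6+1−4)·(6+1)^{4−1} = 3·343 = 1029 (Konheim–Weiss)
Example (3,3,3,6) → sorted (3,3,3,6): b_i ≤ 2+i ∀i, a PF.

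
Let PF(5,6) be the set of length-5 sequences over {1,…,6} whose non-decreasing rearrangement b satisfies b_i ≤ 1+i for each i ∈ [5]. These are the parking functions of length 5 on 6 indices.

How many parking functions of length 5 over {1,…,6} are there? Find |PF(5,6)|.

#PF = (7−5)·7^(5−1) = 2·2401 = 4802
One tuple (5,4,3,4,1) → sorted (1,3,4,4,5): b_i ≤ 1+i ∀i, a PF.

4802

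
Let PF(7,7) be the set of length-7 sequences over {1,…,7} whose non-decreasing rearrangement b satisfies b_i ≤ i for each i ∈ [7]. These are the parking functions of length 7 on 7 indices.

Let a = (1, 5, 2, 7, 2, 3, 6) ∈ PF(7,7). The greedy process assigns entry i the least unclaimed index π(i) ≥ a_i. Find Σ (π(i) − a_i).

2

Σπ = 28 ({1..7} each once); Σa = 1+5+2+7+2+3+6 = 26; disp = 28−26 = 2.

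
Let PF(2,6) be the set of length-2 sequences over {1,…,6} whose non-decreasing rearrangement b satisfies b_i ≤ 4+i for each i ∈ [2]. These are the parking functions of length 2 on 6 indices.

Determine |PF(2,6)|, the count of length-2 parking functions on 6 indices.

Count = 5·7^1 = 5 · 7 = 35 (Konheim–Weiss)
One tuple (3,2) → sorted (2,3): b_i ≤ 4+i ∀i, a PF.

35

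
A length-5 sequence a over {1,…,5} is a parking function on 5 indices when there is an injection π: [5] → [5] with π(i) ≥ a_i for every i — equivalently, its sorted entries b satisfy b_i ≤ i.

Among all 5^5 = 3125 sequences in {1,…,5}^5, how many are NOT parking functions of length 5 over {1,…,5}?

#PF = (6−5)·6^(5−1) = 1×1296 = 1296 (Konheim–Weiss)
E.g. (4,5,1,3,4) → sorted (1,3,4,4,5): b_2=3>2, not a PF.
Total 3125; non-PF = 3125−1296 = 1829

1829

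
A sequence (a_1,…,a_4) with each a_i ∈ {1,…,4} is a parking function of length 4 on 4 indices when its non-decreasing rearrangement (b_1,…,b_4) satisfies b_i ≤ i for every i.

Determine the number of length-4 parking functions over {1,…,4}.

|PF| = (4+1−4)·(4+1)^{4−1} = 1·125 = 125 (Pollak)
Example (1,1,2,4) → sorted (1,1,2,4): b_i ≤ i ∀i, a PF.

125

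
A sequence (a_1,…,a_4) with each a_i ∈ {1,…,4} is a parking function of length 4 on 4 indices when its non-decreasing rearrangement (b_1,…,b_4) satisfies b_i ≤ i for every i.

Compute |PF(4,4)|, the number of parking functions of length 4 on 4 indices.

125

#PF = (5−4)·5^(4−1) = 1×125 = 125
Example (2,2,1,3) → sorted (1,2,2,3): b_i ≤ i ∀i, a PF.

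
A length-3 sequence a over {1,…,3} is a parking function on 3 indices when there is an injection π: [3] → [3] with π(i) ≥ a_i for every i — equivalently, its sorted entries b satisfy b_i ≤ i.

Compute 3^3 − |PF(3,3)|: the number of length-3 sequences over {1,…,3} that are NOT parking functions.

11

Count = (4−3)·4^(3−1) = 1 · 16 = 16 (Konheim–Weiss)
E.g. (3,3,1) → sorted (1,3,3): b_2=3>2, not a PF.
So 27 − 16 = 11 fail.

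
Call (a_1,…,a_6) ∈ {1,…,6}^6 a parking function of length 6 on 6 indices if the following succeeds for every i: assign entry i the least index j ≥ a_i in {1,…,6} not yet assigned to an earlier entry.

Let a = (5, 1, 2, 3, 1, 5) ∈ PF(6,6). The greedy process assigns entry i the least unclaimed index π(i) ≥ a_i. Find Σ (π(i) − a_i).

Σπ = 21 ({1..6} each once); Σa = 5+1+2+3+1+5 = 17; disp = 21−17 = 4.

4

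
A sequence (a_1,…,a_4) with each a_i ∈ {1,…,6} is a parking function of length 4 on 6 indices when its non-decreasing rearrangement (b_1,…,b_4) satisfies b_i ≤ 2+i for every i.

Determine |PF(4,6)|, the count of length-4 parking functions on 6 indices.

1029

Count = (7−4)·7^(4−1) = 3 · 343 = 1029 (Pollak)
Example (4,6,1,5) → sorted (1,4,5,6): b_i ≤ 2+i ∀i, a PF.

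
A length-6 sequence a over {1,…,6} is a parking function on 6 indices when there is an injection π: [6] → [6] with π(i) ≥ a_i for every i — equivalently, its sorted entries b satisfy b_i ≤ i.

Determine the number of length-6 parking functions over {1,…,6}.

#PF = 1·7^5 = 1×16807 = 16807 (Konheim–Weiss)
One tuple (4,3,1,6,2,2) → sorted (1,2,2,3,4,6): b_i ≤ i ∀i, a PF.

16807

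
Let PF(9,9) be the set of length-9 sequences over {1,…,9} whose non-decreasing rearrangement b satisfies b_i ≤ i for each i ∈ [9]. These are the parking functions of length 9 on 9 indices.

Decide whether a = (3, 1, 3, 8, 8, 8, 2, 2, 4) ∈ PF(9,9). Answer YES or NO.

NO

Sorted: b = (1, 2, 2, 3, 3, 4, 8, 8, 8).
  b_1=1 ≤ 1
  b_2=2 ≤ 2
  b_3=2 ≤ 3
  b_4=3 ≤ 4
  b_5=3 ≤ 5
  b_6=4 ≤ 6
  b_7=8 > 7
  fails at i=7 ⇒ NO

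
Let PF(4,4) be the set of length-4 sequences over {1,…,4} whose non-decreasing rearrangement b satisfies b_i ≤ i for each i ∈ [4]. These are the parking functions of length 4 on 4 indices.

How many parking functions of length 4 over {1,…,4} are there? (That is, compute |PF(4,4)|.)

125

|PF(4,4)| = (4−4+1)·(4+1)^(4−1) = 1×125 = 125 (Pollak)
E.g. (2,3,3,1) → sorted (1,2,3,3): b_i ≤ i ∀i, a PF.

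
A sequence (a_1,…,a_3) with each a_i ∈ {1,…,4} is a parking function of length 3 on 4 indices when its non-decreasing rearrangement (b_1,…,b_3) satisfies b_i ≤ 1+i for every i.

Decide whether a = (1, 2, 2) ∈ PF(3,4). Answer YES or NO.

YES

Order a: b = (1, 2, 2).
  b_1=1 ≤ 2
  b_2=2 ≤ 3
  b_3=2 ≤ 4
All bounds hold ⇒ YES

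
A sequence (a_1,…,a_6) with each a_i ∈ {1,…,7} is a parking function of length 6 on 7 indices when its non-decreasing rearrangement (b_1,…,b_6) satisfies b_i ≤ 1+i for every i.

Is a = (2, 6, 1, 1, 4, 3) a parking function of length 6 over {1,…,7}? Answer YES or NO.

Sorted: b = (1, 1, 2, 3, 4, 6).
  b_1=1 ≤ 2
  b_2=1 ≤ 3
  b_3=2 ≤ 4
  b_4=3 ≤ 5
  b_5=4 ≤ 6
  b_6=6 ≤ 7
All bounds hold ⇒ YES

YES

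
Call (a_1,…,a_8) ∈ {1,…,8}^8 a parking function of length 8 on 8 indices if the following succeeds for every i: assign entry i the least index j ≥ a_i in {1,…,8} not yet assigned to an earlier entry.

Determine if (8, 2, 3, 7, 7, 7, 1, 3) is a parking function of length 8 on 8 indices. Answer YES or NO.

Order a: b = (1, 2, 3, 3, 7, 7, 7, 8).
  b_1=1 ≤ 1
  b_2=2 ≤ 2
  b_3=3 ≤ 3
  b_4=3 ≤ 4
  b_5=7 > 5
  fails at i=5 ⇒ NO

NO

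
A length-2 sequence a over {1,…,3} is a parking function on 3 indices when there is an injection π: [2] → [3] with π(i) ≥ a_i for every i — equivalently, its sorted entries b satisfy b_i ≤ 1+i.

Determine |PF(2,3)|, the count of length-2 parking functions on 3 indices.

#PF = (3+1−2)·(3+1)^{2−1} = 2·4 = 8 [KW]
Check (2,2) → sorted (2,2): b_i ≤ 1+i ∀i, a PF.

8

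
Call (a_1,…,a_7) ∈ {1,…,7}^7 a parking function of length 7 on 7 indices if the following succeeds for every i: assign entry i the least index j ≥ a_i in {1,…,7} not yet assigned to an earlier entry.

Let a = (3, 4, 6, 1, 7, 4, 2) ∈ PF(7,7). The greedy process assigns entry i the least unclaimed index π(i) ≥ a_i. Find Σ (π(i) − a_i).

1

Σπ = 28 ({1..7} each once); Σa = 3+4+6+1+7+4+2 = 27; disp = 28−27 = 1.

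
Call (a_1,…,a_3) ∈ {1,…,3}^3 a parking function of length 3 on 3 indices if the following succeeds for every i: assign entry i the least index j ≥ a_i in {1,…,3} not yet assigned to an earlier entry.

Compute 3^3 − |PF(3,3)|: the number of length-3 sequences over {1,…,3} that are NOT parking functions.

#PF = 1·4^2 = 1×16 = 16 (Konheim–Weiss)
Check (1,3,3) → sorted (1,3,3): b_2=3>2, not a PF.
3^3 − 16 = 27 − 16 = 11

11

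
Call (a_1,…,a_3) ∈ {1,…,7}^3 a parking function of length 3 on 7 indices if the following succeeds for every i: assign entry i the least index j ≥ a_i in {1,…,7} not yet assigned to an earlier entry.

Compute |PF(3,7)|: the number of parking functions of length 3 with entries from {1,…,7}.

|PF(3,7)| = (7−3+1)·(7+1)^(3−1) = 5·64 = 320 [KW]
Check (7,5,4) → sorted (4,5,7): b_i ≤ 4+i ∀i, a PF.

320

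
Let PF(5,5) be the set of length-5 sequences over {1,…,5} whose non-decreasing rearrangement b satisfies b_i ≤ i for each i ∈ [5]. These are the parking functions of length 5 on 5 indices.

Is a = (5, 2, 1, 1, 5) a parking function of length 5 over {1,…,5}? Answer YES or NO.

NO

Order a: b = (1, 1, 2, 5, 5).
  b_1=1 ≤ 1
  b_2=1 ≤ 2
  b_3=2 ≤ 3
  b_4=5 > 4
  fails at i=4 ⇒ NO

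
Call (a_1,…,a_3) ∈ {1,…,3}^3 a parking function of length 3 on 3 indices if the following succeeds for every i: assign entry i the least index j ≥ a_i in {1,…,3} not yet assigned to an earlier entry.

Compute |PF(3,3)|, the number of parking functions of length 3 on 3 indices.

16

|PF| = 1·4^2 = 1·16 = 16
One tuple (1,1,1) → sorted (1,1,1): b_i ≤ i ∀i, a PF.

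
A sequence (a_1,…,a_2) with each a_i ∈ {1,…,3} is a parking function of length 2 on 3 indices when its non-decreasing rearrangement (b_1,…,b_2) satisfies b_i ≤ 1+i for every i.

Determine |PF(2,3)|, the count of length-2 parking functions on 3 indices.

8

|PF| = (4−2)·4^(2−1) = 2·4 = 8
Check (3,1) → sorted (1,3): b_i ≤ 1+i ∀i, a PF.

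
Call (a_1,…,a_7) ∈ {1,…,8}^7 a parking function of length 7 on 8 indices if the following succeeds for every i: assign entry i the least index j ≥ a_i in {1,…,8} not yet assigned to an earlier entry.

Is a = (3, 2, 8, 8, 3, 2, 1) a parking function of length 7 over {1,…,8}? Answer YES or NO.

Order a: b = (1, 2, 2, 3, 3, 8, 8).
  b_1=1 ≤ 2
  b_2=2 ≤ 3
  b_3=2 ≤ 4
  b_4=3 ≤ 5
  b_5=3 ≤ 6
  b_6=8 > 7
  fails at i=6 ⇒ NO

NO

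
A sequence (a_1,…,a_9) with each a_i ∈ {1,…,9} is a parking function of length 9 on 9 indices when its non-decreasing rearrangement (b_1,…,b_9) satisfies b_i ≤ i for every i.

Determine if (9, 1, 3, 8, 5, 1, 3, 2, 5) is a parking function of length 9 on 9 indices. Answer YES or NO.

YES

Order a: b = (1, 1, 2, 3, 3, 5, 5, 8, 9).
  b_1=1 ≤ 1
  b_2=1 ≤ 2
  b_3=2 ≤ 3
  b_4=3 ≤ 4
  b_5=3 ≤ 5
  b_6=5 ≤ 6
  b_7=5 ≤ 7
  b_8=8 ≤ 8
  b_9=9 ≤ 9
All bounds hold ⇒ YES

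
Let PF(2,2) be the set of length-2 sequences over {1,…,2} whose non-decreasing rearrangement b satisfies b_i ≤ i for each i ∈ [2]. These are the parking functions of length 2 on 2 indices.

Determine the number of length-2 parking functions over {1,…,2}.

3

|PF(2,2)| = 1·3^1 = 1·3 = 3 (Konheim–Weiss)
Example (1,1) → sorted (1,1): b_i ≤ i ∀i, a PF.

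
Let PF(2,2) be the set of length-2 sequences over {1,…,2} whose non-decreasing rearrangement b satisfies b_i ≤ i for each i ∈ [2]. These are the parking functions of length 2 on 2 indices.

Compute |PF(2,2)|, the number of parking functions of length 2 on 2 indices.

#PF = (3−2)·3^(2−1) = 1×3 = 3 (Konheim–Weiss)
E.g. (2,1) → sorted (1,2): b_i ≤ i ∀i, a PF.

3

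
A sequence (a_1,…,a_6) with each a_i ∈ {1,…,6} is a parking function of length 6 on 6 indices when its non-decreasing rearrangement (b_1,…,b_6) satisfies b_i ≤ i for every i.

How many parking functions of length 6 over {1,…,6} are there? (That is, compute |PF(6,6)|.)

16807

|PF(6,6)| = (6−6+1)·(6+1)^(6−1) = 1·16807 = 16807 (Pollak)
One tuple (6,3,5,1,3,2) → sorted (1,2,3,3,5,6): b_i ≤ i ∀i, a PF.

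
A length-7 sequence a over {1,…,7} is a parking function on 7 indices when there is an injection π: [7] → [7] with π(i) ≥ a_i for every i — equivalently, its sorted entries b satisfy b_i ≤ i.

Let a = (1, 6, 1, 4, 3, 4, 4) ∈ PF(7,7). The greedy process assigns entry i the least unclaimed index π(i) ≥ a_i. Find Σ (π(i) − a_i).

Σπ(i) = 1+…+7 = 28; Σa = 1+6+1+4+3+4+4 = 23; disp = 28−23 = 5.

5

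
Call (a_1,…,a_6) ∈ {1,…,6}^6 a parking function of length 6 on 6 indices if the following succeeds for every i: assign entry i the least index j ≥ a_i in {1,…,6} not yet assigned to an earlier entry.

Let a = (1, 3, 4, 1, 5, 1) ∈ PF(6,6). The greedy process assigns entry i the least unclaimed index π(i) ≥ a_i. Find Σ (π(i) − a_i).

Σπ = 21 ({1..6} each once); Σa = 1+3+4+1+5+1 = 15; disp = 21−15 = 6.

6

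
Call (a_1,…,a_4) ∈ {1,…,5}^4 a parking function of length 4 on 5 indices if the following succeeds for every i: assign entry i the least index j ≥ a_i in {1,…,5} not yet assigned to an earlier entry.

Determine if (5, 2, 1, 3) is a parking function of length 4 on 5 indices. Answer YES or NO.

Rearranged: b = (1, 2, 3, 5).
  b_1=1 ≤ 2
  b_2=2 ≤ 3
  b_3=3 ≤ 4
  b_4=5 ≤ 5
All bounds hold ⇒ YES

YES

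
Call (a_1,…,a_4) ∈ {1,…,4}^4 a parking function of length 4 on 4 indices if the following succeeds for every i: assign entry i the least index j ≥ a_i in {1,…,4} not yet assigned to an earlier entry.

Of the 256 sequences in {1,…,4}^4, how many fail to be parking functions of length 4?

|PF(4,4)| = (5−4)·5^(4−1) = 1 · 125 = 125
Example (3,2,2,2) → sorted (2,2,2,3): b_1=2>1, not a PF.
So 256 − 125 = 131 fail.

131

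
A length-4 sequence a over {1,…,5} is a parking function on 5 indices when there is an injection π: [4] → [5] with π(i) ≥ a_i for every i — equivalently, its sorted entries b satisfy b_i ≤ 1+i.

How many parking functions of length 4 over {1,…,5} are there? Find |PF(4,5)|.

432

Count = (5+1−4)·(5+1)^{4−1} = 2×216 = 432
Check (3,4,3,2) → sorted (2,3,3,4): b_i ≤ 1+i ∀i, a PF.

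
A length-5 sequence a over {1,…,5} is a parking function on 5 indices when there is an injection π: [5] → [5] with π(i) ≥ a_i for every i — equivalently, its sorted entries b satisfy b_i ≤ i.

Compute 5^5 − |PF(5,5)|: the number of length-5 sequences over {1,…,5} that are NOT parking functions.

#PF = (5+1−5)·(5+1)^{5−1} = 1×1296 = 1296 [KW]
One tuple (1,4,1,4,5) → sorted (1,1,4,4,5): b_3=4>3, not a PF.
5^5 − 1296 = 3125 − 1296 = 1829

1829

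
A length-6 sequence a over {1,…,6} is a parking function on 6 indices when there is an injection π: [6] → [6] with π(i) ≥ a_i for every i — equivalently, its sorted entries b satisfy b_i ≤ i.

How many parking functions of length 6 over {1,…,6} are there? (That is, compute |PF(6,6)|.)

16807

|PF| = (6−6+1)·(6+1)^(6−1) = 1×16807 = 16807 [KW]
Check (4,1,1,2,6,4) → sorted (1,1,2,4,4,6): b_i ≤ i ∀i, a PF.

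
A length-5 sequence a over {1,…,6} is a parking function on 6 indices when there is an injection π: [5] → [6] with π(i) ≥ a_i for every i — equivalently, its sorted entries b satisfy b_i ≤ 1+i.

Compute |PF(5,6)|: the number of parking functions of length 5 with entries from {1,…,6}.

4802

Count = (6−5+1)·(6+1)^(5−1) = 2 · 2401 = 4802
One tuple (1,4,4,2,6) → sorted (1,2,4,4,6): b_i ≤ 1+i ∀i, a PF.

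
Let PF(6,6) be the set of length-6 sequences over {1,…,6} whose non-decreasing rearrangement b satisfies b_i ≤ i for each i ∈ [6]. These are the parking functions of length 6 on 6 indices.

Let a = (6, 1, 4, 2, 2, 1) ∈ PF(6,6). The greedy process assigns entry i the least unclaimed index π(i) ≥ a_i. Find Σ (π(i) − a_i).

5

Σπ = 6·7/2 = 21 (π permutes [6]); Σa = 6+1+4+2+2+1 = 16; disp = 21−16 = 5.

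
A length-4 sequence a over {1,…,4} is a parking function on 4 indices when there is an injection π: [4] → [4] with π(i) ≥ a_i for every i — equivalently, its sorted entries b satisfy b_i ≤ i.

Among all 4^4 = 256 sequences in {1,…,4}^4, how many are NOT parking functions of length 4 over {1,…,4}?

131

|PF| = (4−4+1)·(4+1)^(4−1) = 1×125 = 125
E.g. (1,4,3,4) → sorted (1,3,4,4): b_2=3>2, not a PF.
4^4 − 125 = 256 − 125 = 131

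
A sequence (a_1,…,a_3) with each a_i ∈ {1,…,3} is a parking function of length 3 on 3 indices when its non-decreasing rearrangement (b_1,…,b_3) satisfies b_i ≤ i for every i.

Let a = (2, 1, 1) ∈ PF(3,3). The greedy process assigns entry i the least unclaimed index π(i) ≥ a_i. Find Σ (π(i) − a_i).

Σπ = 6 ({1..3} each once); Σa = 2+1+1 = 4; disp = 6−4 = 2.

2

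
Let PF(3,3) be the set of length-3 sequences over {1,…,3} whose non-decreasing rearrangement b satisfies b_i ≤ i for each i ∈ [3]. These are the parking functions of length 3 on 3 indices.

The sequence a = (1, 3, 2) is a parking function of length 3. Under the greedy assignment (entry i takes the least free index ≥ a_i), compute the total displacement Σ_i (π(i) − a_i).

0

Σπ = 6 ({1..3} each once); Σa = 1+3+2 = 6; disp = 6−6 = 0.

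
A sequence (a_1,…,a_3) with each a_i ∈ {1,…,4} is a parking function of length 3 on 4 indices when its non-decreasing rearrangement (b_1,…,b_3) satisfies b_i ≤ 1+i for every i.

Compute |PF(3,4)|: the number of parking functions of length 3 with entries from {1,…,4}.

50

Count = 2·5^2 = 2 · 25 = 50 [KW]
E.g. (4,1,3) → sorted (1,3,4): b_i ≤ 1+i ∀i, a PF.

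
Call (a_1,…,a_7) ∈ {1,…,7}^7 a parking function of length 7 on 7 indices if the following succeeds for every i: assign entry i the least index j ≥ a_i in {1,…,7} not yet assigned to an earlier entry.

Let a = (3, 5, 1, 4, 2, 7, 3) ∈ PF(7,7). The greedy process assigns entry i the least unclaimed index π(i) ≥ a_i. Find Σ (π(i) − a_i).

Σπ(i) = 1+…+7 = 28; Σa = 3+5+1+4+2+7+3 = 25; disp = 28−25 = 3.

3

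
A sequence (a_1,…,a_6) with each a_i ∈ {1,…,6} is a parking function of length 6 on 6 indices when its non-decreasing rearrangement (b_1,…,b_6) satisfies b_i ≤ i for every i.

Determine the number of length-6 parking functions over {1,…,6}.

#PF = (6+1−6)·(6+1)^{6−1} = 1·16807 = 16807 (Konheim–Weiss)
One tuple (1,4,1,2,3,6) → sorted (1,1,2,3,4,6): b_i ≤ i ∀i, a PF.

16807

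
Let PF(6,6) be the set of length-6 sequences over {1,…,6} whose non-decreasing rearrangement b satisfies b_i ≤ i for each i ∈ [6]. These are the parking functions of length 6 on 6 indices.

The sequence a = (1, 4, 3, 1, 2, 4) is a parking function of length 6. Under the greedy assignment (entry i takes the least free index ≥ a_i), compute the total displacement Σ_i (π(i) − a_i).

Σπ = 6·7/2 = 21 (π permutes [6]); Σa = 1+4+3+1+2+4 = 15; disp = 21−15 = 6.

6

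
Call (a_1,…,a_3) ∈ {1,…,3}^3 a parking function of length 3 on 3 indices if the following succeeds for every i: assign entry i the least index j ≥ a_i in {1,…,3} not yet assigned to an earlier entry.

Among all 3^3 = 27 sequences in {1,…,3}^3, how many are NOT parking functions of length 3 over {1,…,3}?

Count = 1·4^2 = 1 · 16 = 16 [KW]
One tuple (3,1,3) → sorted (1,3,3): b_2=3>2, not a PF.
So 27 − 16 = 11 fail.

11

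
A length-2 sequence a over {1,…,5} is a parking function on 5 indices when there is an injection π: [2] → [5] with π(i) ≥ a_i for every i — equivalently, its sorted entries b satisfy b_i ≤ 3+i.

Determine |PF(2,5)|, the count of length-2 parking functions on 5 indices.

#PF = (5+1−2)·(5+1)^{2−1} = 4 · 6 = 24 (Pollak)
Check (1,4) → sorted (1,4): b_i ≤ 3+i ∀i, a PF.

24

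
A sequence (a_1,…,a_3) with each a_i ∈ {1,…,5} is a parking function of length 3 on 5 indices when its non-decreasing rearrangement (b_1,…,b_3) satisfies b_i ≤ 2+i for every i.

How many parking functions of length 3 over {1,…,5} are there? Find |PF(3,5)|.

108

Count = (6−3)·6^(3−1) = 3×36 = 108 (Konheim–Weiss)
Check (1,3,1) → sorted (1,1,3): b_i ≤ 2+i ∀i, a PF.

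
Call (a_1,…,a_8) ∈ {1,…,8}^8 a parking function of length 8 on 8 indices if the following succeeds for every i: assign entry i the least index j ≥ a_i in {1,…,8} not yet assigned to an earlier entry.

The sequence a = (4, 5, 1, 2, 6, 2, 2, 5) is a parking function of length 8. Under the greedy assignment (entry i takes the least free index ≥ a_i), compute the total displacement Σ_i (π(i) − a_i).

9

Σπ = 36 ({1..8} each once); Σa = 4+5+1+2+6+2+2+5 = 27; disp = 36−27 = 9.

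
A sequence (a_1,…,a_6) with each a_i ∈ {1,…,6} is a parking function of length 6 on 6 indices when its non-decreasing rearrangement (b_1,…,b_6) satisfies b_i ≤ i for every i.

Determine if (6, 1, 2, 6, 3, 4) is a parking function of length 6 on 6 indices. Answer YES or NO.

Rearranged: b = (1, 2, 3, 4, 6, 6).
  b_1=1 ≤ 1
  b_2=2 ≤ 2
  b_3=3 ≤ 3
  b_4=4 ≤ 4
  b_5=6 > 5
  fails at i=5 ⇒ NO

NO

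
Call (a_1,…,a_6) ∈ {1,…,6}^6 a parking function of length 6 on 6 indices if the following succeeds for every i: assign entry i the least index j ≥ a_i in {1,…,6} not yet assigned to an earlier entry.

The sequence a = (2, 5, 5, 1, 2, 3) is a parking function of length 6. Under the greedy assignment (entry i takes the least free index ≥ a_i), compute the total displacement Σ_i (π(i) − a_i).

3

Σπ = 6·7/2 = 21 (π permutes [6]); Σa = 2+5+5+1+2+3 = 18; disp = 21−18 = 3.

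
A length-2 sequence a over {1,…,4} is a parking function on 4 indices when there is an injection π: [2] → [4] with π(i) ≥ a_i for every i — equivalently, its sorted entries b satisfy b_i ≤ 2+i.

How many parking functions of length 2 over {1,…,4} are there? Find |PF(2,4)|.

Count = (4+1−2)·(4+1)^{2−1} = 3 · 5 = 15 [KW]
E.g. (2,1) → sorted (1,2): b_i ≤ 2+i ∀i, a PF.

15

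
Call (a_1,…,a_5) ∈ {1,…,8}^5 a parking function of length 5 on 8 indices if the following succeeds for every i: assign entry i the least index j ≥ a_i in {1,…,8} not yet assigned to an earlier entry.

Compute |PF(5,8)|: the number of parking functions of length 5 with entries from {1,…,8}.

26244

|PF| = 4·9^4 = 4 · 6561 = 26244 (Pollak)
Check (2,2,4,2,7) → sorted (2,2,2,4,7): b_i ≤ 3+i ∀i, a PF.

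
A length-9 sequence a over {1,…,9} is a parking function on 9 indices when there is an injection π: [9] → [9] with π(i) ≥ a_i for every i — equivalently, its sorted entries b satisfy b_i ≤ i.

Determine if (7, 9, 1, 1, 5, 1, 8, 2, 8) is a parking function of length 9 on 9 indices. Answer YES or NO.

Order a: b = (1, 1, 1, 2, 5, 7, 8, 8, 9).
  b_1=1 ≤ 1
  b_2=1 ≤ 2
  b_3=1 ≤ 3
  b_4=2 ≤ 4
  b_5=5 ≤ 5
  b_6=7 > 6
  fails at i=6 ⇒ NO

NO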